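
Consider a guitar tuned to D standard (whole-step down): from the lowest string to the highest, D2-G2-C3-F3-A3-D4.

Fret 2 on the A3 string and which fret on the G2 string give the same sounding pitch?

16

Fret 2 on A3 is MIDI 57 + 2 = 59 (B3). On the G2 string (open MIDI 43), that pitch is 59 − 43 = fret 16.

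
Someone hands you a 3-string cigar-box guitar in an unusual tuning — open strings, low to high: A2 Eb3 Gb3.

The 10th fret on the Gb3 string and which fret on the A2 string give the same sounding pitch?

Gb3 at fret 10 is Gb3 + 10 semitones = E4.
The open A2 string is 9 semitones below the open Gb3, so the same pitch on the A2 string lies at fret 10 + 9 = 19.

19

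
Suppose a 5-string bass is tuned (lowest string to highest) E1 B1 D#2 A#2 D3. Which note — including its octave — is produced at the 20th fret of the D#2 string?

The open D#2 string plus 20 semitones: D#–E–F–F#–…–A–A#–B.
The walk passes from B into C once, so the octave number goes from 2 to 3.

B3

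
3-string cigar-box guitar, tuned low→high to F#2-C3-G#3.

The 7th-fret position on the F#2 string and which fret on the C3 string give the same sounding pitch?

F#2 at fret 7 is F#2 + 7 semitones = C#3.
The open C3 string is 6 semitones above the open F#2, so the same pitch on the C3 string lies at fret 7 − 6 = 1.

1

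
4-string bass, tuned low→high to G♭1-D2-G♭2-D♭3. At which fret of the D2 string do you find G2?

G2 is 5 semitones above the open D2 (D–Eb–E–F–Gb–G), so it sits at fret 5.

5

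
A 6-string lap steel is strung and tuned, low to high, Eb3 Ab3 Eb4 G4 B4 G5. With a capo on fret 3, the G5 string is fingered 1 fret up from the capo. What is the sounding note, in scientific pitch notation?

The capo raises the open G5 by 3 semitones to Bb5; fretting 1 more gives G5 + 3 + 1 = G5 + 4 semitones = B5.

B5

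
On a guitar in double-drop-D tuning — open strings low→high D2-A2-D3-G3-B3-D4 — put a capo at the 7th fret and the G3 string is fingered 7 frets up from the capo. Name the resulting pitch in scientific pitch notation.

A4

The capo raises the open G3 by 7 semitones to D4; fretting 7 more gives G3 + 7 + 7 = G3 + 14 semitones = A4.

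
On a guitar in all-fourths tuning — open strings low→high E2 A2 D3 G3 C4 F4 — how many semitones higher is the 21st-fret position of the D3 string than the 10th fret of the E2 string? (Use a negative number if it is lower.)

21 semitones

D3 at fret 21 → B4 (MIDI 71); E2 at fret 10 → D3 (MIDI 50).
71 − 50 = 21, so the two pitches are 21 semitones apart.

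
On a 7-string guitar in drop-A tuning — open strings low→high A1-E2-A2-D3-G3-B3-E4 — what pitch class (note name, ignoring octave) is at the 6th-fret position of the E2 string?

E2 is MIDI 40. Adding 6 gives 46; 46 mod 12 = 10, i.e. A#.
(Equivalently spelled Bb.)

A#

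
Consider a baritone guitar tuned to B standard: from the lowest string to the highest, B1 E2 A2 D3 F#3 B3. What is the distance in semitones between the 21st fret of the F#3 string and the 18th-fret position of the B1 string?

22 semitones

F#3 at fret 21 → D#5 (MIDI 75); B1 at fret 18 → F3 (MIDI 53).
75 − 53 = 22, so the two pitches are 22 semitones apart, with D#5 the higher.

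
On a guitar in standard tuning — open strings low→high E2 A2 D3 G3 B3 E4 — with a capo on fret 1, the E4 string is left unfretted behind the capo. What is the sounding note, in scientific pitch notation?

F4

The capo raises the open E4 by 1 semitone to F4; fretting 0 more gives E4 + 1 + 0 = E4 + 1 semitone = F4.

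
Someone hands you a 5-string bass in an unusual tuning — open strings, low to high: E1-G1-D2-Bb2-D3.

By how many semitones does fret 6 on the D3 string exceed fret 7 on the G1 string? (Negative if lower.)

D3 at fret 6 → Ab3 (MIDI 56); G1 at fret 7 → D2 (MIDI 38).
56 − 38 = 18, so the two pitches are 18 semitones apart.

18 semitones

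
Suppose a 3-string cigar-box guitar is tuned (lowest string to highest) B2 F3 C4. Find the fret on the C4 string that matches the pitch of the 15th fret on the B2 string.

2

B2 at fret 15 is B2 + 15 semitones = D4.
The open C4 string is 13 semitones above the open B2, so the same pitch on the C4 string lies at fret 15 − 13 = 2.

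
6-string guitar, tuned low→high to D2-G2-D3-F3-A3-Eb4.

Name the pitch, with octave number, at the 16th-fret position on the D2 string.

The open D2 string plus 16 semitones: D–Eb–E–F–…–E–F–Gb.
The walk passes from B into C once, so the octave number goes from 2 to 3.
(Equivalently spelled F#3.)

Gb3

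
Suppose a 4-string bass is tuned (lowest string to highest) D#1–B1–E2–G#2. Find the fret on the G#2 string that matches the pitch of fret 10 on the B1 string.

Fret 10 on B1 is MIDI 35 + 10 = 45 (A2). On the G#2 string (open MIDI 44), that pitch is 45 − 44 = fret 1.

1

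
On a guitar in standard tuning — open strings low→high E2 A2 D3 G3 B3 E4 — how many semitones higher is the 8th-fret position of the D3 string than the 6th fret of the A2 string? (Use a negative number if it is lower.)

7 semitones

D3 at fret 8 → A#3 (MIDI 58); A2 at fret 6 → D#3 (MIDI 51).
58 − 51 = 7, so the two pitches are 7 semitones apart.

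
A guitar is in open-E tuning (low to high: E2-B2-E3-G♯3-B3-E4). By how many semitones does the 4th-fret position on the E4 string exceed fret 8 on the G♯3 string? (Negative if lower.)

4 semitones

E4 at fret 4 → G♯4 (MIDI 68); G♯3 at fret 8 → E4 (MIDI 64).
68 − 64 = 4, so the two pitches are 4 semitones apart.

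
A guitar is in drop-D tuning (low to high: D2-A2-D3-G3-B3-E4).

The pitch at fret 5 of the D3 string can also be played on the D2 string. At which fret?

Fret 5 on D3 is MIDI 50 + 5 = 55 (G3). On the D2 string (open MIDI 38), that pitch is 55 − 38 = fret 17.

17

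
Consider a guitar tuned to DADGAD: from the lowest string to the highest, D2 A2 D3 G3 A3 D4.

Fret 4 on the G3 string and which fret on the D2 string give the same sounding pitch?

G3 at fret 4 is G3 + 4 semitones = B3.
The open D2 string is 17 semitones below the open G3, so the same pitch on the D2 string lies at fret 4 + 17 = 21.

21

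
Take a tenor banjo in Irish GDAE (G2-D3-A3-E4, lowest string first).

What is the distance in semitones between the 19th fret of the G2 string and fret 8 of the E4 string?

10 semitones

G2 at fret 19 → D4 (MIDI 62); E4 at fret 8 → C5 (MIDI 72).
62 − 72 = -10, so the two pitches are 10 semitones apart, with C5 the higher.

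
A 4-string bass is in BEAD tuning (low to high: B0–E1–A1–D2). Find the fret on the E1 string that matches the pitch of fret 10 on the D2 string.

20

D2 at fret 10 is D2 + 10 semitones = C3.
The open E1 string is 10 semitones below the open D2, so the same pitch on the E1 string lies at fret 10 + 10 = 20.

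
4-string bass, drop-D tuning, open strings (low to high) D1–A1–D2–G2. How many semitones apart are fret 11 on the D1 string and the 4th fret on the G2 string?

10 semitones

D1 at fret 11 → C♯2 (MIDI 37); G2 at fret 4 → B2 (MIDI 47).
37 − 47 = -10, so the two pitches are 10 semitones apart, with B2 the higher.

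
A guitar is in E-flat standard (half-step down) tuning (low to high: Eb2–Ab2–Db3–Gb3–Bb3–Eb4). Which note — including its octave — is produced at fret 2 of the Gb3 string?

Each fret is one semitone, so Gb3 + 2 = Ab3.
(Equivalently spelled G#3.)

Ab3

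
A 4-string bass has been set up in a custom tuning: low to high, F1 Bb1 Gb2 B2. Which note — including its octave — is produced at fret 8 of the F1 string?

The open F1 string plus 8 semitones: F–Gb–G–Ab–A–Bb–B–C–Db.
The walk passes from B into C once, so the octave number goes from 1 to 2.
(Equivalently spelled C#2.)

Db2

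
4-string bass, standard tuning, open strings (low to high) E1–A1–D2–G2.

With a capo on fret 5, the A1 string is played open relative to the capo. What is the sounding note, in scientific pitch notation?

D2

The capo raises the open A1 by 5 semitones to D2; fretting 0 more gives A1 + 5 + 0 = A1 + 5 semitones = D2.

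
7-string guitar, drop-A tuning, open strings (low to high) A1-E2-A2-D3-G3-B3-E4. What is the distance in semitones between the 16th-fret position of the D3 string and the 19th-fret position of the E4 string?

17 semitones

D3 at fret 16 → F♯4 (MIDI 66); E4 at fret 19 → B5 (MIDI 83).
66 − 83 = -17, so the two pitches are 17 semitones apart, with B5 the higher.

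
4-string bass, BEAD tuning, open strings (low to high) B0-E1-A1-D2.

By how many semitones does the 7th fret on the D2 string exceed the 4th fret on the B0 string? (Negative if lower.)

18 semitones

D2 at fret 7 → A2 (MIDI 45); B0 at fret 4 → D#1 (MIDI 27).
45 − 27 = 18, so the two pitches are 18 semitones apart.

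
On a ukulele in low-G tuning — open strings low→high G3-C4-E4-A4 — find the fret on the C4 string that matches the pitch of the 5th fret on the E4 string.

9

Fret 5 on E4 is MIDI 64 + 5 = 69 (A4). On the C4 string (open MIDI 60), that pitch is 69 − 60 = fret 9.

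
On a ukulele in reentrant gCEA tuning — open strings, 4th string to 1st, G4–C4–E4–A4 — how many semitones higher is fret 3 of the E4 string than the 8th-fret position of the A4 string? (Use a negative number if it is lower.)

-10 semitones

E4 at fret 3 → G4 (MIDI 67); A4 at fret 8 → F5 (MIDI 77).
67 − 77 = -10, so the two pitches are 10 semitones apart.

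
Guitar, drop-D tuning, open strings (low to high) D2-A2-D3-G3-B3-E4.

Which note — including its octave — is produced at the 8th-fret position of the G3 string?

The open G3 string plus 8 semitones: G–G#–A–A#–B–C–C#–D–D#.
The walk passes from B into C once, so the octave number goes from 3 to 4.

D♯4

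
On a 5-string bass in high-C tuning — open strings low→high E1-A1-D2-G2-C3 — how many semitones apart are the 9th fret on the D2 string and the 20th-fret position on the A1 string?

6 semitones

D2 at fret 9 → B2 (MIDI 47); A1 at fret 20 → F3 (MIDI 53).
47 − 53 = -6, so the two pitches are 6 semitones apart, with F3 the higher.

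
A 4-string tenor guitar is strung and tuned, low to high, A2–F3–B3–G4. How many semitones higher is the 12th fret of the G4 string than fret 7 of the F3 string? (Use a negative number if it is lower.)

G4 at fret 12 → G5 (MIDI 79); F3 at fret 7 → C4 (MIDI 60).
79 − 60 = 19, so the two pitches are 19 semitones apart.

19 semitones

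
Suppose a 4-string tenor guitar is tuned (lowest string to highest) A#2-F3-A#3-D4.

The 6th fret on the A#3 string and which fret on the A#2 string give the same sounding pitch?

A#3 at fret 6 is A#3 + 6 semitones = E4.
The open A#2 string is 12 semitones below the open A#3, so the same pitch on the A#2 string lies at fret 6 + 12 = 18.

18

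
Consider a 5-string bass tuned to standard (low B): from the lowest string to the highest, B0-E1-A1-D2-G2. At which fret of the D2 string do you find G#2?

G#2 is 6 semitones above the open D2 (D–D#–E–F–F#–G–G#), so it sits at fret 6.

6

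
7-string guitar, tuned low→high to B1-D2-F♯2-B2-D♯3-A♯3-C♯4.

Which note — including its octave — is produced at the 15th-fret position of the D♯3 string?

F♯4

The open D♯3 string plus 15 semitones: D#–E–F–F#–…–E–F–F#.
The walk passes from B into C once, so the octave number goes from 3 to 4.
(Equivalently spelled G♭4.)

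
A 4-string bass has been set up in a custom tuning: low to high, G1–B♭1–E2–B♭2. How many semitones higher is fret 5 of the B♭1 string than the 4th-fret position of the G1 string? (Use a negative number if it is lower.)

4 semitones

B♭1 at fret 5 → E♭2 (MIDI 39); G1 at fret 4 → B1 (MIDI 35).
39 − 35 = 4, so the two pitches are 4 semitones apart.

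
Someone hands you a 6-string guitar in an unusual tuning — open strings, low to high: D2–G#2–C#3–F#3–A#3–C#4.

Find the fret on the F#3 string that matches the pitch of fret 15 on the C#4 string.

22

C#4 at fret 15 is C#4 + 15 semitones = E5.
The open F#3 string is 7 semitones below the open C#4, so the same pitch on the F#3 string lies at fret 15 + 7 = 22.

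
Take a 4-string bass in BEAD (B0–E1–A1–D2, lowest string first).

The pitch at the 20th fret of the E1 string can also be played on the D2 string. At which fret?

Fret 20 on E1 is MIDI 28 + 20 = 48 (C3). On the D2 string (open MIDI 38), that pitch is 48 − 38 = fret 10.

10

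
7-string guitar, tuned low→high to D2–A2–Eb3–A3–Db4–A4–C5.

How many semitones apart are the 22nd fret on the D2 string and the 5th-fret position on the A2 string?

10 semitones

D2 at fret 22 → C4 (MIDI 60); A2 at fret 5 → D3 (MIDI 50).
60 − 50 = 10, so the two pitches are 10 semitones apart, with C4 the higher.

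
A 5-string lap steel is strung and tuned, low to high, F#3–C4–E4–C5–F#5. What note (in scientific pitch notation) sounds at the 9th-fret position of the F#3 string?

The open F#3 string plus 9 semitones: F#–G–G#–A–A#–B–C–C#–D–D#.
The walk passes from B into C once, so the octave number goes from 3 to 4.
(Equivalently spelled Eb4.)

D#4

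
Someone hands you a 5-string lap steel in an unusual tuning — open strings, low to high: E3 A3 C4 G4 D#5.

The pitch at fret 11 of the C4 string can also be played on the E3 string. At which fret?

C4 at fret 11 is C4 + 11 semitones = B4.
The open E3 string is 8 semitones below the open C4, so the same pitch on the E3 string lies at fret 11 + 8 = 19.

19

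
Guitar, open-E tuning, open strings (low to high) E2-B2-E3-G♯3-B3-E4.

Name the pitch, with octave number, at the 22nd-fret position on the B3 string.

The open B3 string plus 22 semitones: B–C–C#–D–…–G–G#–A.
The walk passes from B into C 2 times, so the octave number goes from 3 to 5.

A5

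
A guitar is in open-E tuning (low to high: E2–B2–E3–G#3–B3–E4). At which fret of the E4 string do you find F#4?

F#4 is 2 semitones above the open E4 (E–F–F#), so it sits at fret 2.

2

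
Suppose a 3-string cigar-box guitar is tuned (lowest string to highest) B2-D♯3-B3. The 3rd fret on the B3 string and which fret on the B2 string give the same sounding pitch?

Fret 3 on B3 is MIDI 59 + 3 = 62 (D4). On the B2 string (open MIDI 47), that pitch is 62 − 47 = fret 15.

15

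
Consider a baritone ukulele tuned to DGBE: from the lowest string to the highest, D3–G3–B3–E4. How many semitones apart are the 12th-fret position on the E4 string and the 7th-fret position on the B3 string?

E4 at fret 12 → E5 (MIDI 76); B3 at fret 7 → F♯4 (MIDI 66).
76 − 66 = 10, so the two pitches are 10 semitones apart, with E5 the higher.

10 semitones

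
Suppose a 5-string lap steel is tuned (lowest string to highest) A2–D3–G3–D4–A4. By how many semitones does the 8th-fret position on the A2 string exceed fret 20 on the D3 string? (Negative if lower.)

-17 semitones

A2 at fret 8 → F3 (MIDI 53); D3 at fret 20 → Bb4 (MIDI 70).
53 − 70 = -17, so the two pitches are 17 semitones apart.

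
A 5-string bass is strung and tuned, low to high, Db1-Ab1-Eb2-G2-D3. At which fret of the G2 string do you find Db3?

6

Db3 is 6 semitones above the open G2 (G–Ab–A–Bb–B–C–Db), so it sits at fret 6.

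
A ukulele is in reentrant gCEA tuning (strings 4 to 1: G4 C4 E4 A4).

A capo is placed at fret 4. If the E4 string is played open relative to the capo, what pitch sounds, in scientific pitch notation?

G#4

The capo raises the open E4 by 4 semitones to G#4; fretting 0 more gives E4 + 4 + 0 = E4 + 4 semitones = G#4.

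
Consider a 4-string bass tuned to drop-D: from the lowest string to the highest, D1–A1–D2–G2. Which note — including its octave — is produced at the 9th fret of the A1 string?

F#2

The open A1 string plus 9 semitones: A–A#–B–C–C#–D–D#–E–F–F#.
The walk passes from B into C once, so the octave number goes from 1 to 2.
(Equivalently spelled Gb2.)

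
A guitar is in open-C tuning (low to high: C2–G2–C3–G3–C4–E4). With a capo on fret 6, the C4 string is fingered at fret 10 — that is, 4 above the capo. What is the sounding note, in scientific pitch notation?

The capo raises the open C4 by 6 semitones to F♯4; fretting 4 more gives C4 + 6 + 4 = C4 + 10 semitones = A♯4.
(Also written B♭.)

A♯4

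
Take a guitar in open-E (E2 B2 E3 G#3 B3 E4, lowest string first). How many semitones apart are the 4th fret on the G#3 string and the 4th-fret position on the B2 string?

G#3 at fret 4 → C4 (MIDI 60); B2 at fret 4 → D#3 (MIDI 51).
60 − 51 = 9, so the two pitches are 9 semitones apart, with C4 the higher.

9 semitones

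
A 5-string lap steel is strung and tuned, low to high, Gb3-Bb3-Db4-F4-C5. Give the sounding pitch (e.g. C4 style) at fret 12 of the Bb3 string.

Bb4

Each fret is one semitone, so Bb3 + 12 = Bb4.
(Equivalently spelled A#4.)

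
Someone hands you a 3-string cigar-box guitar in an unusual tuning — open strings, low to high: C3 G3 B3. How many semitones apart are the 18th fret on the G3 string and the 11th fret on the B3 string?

G3 at fret 18 → C#5 (MIDI 73); B3 at fret 11 → A#4 (MIDI 70).
73 − 70 = 3, so the two pitches are 3 semitones apart, with C#5 the higher.

3 semitones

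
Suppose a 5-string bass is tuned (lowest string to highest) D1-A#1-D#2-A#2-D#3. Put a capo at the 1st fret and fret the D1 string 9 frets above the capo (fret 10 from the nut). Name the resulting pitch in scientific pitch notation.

C2

The capo raises the open D1 by 1 semitone to D#1; fretting 9 more gives D1 + 1 + 9 = D1 + 10 semitones = C2.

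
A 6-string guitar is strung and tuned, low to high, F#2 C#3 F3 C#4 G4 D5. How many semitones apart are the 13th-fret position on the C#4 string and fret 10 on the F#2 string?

22 semitones

C#4 at fret 13 → D5 (MIDI 74); F#2 at fret 10 → E3 (MIDI 52).
74 − 52 = 22, so the two pitches are 22 semitones apart, with D5 the higher.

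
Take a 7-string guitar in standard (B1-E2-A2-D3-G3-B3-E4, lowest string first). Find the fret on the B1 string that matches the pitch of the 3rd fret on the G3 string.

Fret 3 on G3 is MIDI 55 + 3 = 58 (A#3). On the B1 string (open MIDI 35), that pitch is 58 − 35 = fret 23.

23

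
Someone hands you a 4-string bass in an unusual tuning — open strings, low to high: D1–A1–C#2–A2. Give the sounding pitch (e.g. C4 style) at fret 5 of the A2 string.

A2 is MIDI 45. Adding 5 gives 50, which is D3.

D3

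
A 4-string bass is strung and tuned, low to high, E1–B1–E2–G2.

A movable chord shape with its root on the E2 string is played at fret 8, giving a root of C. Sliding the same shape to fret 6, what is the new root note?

Bb

Moving from fret 8 to fret 6 shifts the root by -2 semitones.
C down 2 semitones is Bb.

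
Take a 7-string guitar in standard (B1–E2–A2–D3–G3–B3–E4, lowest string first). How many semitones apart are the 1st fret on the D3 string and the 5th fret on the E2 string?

6 semitones

D3 at fret 1 → D#3 (MIDI 51); E2 at fret 5 → A2 (MIDI 45).
51 − 45 = 6, so the two pitches are 6 semitones apart, with D#3 the higher.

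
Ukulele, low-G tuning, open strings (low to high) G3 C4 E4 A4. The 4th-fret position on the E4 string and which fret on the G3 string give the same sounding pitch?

13

E4 at fret 4 is E4 + 4 semitones = G♯4.
The open G3 string is 9 semitones below the open E4, so the same pitch on the G3 string lies at fret 4 + 9 = 13.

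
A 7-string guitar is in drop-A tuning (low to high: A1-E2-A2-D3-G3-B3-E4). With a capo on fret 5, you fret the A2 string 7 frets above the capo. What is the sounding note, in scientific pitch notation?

A3

The capo raises the open A2 by 5 semitones to D3; fretting 7 more gives A2 + 5 + 7 = A2 + 12 semitones = A3.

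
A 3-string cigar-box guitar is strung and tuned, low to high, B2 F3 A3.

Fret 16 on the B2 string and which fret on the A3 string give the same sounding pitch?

6

Fret 16 on B2 is MIDI 47 + 16 = 63 (D♯4). On the A3 string (open MIDI 57), that pitch is 63 − 57 = fret 6.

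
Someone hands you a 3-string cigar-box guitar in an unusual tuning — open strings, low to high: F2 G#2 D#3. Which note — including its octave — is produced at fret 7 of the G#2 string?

D#3

Each fret is one semitone, so G#2 + 7 = D#3.
(Equivalently spelled Eb3.)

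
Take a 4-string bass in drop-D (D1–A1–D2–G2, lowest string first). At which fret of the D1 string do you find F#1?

4

F#1 is 4 semitones above the open D1 (D–D#–E–F–F#), so it sits at fret 4.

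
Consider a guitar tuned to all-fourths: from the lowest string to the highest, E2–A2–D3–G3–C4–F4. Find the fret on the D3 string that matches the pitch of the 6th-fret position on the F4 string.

21

F4 at fret 6 is F4 + 6 semitones = B4.
The open D3 string is 15 semitones below the open F4, so the same pitch on the D3 string lies at fret 6 + 15 = 21.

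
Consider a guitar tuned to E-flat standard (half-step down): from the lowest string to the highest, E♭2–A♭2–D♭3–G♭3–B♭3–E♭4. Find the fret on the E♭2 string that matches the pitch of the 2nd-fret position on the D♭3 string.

D♭3 at fret 2 is D♭3 + 2 semitones = E♭3.
The open E♭2 string is 10 semitones below the open D♭3, so the same pitch on the E♭2 string lies at fret 2 + 10 = 12.

12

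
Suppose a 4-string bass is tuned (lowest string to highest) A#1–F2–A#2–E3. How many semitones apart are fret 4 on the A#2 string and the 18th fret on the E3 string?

20 semitones

A#2 at fret 4 → D3 (MIDI 50); E3 at fret 18 → A#4 (MIDI 70).
50 − 70 = -20, so the two pitches are 20 semitones apart, with A#4 the higher.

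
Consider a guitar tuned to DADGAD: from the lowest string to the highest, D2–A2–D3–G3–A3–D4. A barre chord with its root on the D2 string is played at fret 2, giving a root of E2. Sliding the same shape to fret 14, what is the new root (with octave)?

E3

Moving from fret 2 to fret 14 shifts the root by 12 semitones.
E2 up 12 semitones is E3.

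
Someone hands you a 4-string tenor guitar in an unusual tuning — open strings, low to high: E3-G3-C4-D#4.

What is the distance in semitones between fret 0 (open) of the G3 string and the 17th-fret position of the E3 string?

G3 at fret 0 → G3 (MIDI 55); E3 at fret 17 → A4 (MIDI 69).
55 − 69 = -14, so the two pitches are 14 semitones apart, with A4 the higher.

14 semitones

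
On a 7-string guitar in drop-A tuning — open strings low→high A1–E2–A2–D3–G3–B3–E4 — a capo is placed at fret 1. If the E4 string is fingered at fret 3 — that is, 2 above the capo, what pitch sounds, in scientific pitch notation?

G4

The capo raises the open E4 by 1 semitone to F4; fretting 2 more gives E4 + 1 + 2 = E4 + 3 semitones = G4.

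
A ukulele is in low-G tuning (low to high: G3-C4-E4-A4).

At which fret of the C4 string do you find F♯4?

6

F♯4 is 6 semitones above the open C4 (C–C#–D–D#–E–F–F#), so it sits at fret 6.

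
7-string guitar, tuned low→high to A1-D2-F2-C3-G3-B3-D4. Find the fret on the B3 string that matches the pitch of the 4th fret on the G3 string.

0

Fret 4 on G3 is MIDI 55 + 4 = 59 (B3). On the B3 string (open MIDI 59), that pitch is 59 − 59 = fret 0.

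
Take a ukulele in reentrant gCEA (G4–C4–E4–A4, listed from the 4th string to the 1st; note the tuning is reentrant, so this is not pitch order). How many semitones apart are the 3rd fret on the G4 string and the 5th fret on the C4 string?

G4 at fret 3 → A#4 (MIDI 70); C4 at fret 5 → F4 (MIDI 65).
70 − 65 = 5, so the two pitches are 5 semitones apart, with A#4 the higher.

5 semitones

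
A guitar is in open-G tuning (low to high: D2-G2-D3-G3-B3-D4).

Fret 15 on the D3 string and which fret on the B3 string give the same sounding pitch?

6

Fret 15 on D3 is MIDI 50 + 15 = 65 (F4). On the B3 string (open MIDI 59), that pitch is 65 − 59 = fret 6.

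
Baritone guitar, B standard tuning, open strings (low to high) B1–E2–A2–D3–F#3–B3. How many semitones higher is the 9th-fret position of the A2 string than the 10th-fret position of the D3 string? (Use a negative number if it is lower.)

-6 semitones

A2 at fret 9 → F#3 (MIDI 54); D3 at fret 10 → C4 (MIDI 60).
54 − 60 = -6, so the two pitches are 6 semitones apart.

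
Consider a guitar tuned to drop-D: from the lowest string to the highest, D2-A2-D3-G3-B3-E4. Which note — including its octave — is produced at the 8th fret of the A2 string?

The open A2 string plus 8 semitones: A–A#–B–C–C#–D–D#–E–F.
The walk passes from B into C once, so the octave number goes from 2 to 3.

F3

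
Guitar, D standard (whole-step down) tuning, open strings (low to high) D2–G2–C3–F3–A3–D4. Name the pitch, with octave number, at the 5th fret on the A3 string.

The open A3 string plus 5 semitones: A–A#–B–C–C#–D.
The walk passes from B into C once, so the octave number goes from 3 to 4.

D4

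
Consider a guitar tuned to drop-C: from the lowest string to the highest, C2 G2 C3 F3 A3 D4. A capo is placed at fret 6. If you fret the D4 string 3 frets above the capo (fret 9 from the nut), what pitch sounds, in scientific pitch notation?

B4

The capo raises the open D4 by 6 semitones to G#4; fretting 3 more gives D4 + 6 + 3 = D4 + 9 semitones = B4.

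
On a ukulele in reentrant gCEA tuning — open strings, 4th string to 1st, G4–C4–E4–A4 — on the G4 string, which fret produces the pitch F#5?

11

F#5 is 11 semitones above the open G4 (G–G#–A–A#–…–E–F–F#), so it sits at fret 11.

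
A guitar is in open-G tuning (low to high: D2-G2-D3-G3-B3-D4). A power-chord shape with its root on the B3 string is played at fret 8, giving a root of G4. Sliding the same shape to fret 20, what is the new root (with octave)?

G5

Moving from fret 8 to fret 20 shifts the root by 12 semitones.
G4 up 12 semitones is G5.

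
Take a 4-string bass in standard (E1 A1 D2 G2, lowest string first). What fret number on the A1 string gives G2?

G2 is 10 semitones above the open A1 (A–A#–B–C–…–F–F#–G), so it sits at fret 10.

10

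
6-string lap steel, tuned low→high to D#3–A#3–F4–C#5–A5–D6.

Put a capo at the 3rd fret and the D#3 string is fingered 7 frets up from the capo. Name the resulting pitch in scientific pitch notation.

The capo raises the open D#3 by 3 semitones to F#3; fretting 7 more gives D#3 + 3 + 7 = D#3 + 10 semitones = C#4.

C#4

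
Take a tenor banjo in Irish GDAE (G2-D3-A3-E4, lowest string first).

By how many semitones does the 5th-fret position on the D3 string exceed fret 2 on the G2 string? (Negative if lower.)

D3 at fret 5 → G3 (MIDI 55); G2 at fret 2 → A2 (MIDI 45).
55 − 45 = 10, so the two pitches are 10 semitones apart.

10 semitones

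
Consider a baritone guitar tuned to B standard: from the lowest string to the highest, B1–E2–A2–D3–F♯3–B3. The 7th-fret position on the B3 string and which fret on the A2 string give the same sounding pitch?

21

B3 at fret 7 is B3 + 7 semitones = F♯4.
The open A2 string is 14 semitones below the open B3, so the same pitch on the A2 string lies at fret 7 + 14 = 21.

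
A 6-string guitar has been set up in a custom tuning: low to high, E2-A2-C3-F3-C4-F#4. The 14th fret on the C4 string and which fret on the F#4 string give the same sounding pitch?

8

C4 at fret 14 is C4 + 14 semitones = D5.
The open F#4 string is 6 semitones above the open C4, so the same pitch on the F#4 string lies at fret 14 − 6 = 8.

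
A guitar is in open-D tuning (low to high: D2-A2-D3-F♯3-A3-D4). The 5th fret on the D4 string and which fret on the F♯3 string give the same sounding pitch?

D4 at fret 5 is D4 + 5 semitones = G4.
The open F♯3 string is 8 semitones below the open D4, so the same pitch on the F♯3 string lies at fret 5 + 8 = 13.

13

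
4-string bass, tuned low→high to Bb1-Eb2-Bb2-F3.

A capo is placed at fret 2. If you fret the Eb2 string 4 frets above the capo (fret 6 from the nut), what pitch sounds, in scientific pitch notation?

The capo raises the open Eb2 by 2 semitones to F2; fretting 4 more gives Eb2 + 2 + 4 = Eb2 + 6 semitones = A2.

A2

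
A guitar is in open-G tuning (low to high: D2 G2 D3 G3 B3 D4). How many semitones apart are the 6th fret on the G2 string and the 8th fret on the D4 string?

21 semitones

G2 at fret 6 → C#3 (MIDI 49); D4 at fret 8 → A#4 (MIDI 70).
49 − 70 = -21, so the two pitches are 21 semitones apart, with A#4 the higher.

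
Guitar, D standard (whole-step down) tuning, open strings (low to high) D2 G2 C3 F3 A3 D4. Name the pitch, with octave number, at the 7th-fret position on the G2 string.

D3

The open G2 string plus 7 semitones: G–G#–A–A#–B–C–C#–D.
The walk passes from B into C once, so the octave number goes from 2 to 3.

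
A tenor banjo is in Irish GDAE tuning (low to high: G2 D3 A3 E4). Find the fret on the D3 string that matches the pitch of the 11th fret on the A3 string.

A3 at fret 11 is A3 + 11 semitones = G♯4.
The open D3 string is 7 semitones below the open A3, so the same pitch on the D3 string lies at fret 11 + 7 = 18.

18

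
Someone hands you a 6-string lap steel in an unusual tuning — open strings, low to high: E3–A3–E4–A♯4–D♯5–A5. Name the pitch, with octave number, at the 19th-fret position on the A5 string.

Each fret is one semitone, so A5 + 19 = E7.

E7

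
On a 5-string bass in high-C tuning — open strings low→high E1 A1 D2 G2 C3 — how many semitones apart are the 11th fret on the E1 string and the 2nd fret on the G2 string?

E1 at fret 11 → D♯2 (MIDI 39); G2 at fret 2 → A2 (MIDI 45).
39 − 45 = -6, so the two pitches are 6 semitones apart, with A2 the higher.

6 semitones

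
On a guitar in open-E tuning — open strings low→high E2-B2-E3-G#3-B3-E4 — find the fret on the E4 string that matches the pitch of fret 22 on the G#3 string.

14

Fret 22 on G#3 is MIDI 56 + 22 = 78 (F#5). On the E4 string (open MIDI 64), that pitch is 78 − 64 = fret 14.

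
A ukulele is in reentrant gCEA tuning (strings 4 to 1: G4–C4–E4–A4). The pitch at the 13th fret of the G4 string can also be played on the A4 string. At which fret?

Fret 13 on G4 is MIDI 67 + 13 = 80 (G#5). On the A4 string (open MIDI 69), that pitch is 80 − 69 = fret 11.

11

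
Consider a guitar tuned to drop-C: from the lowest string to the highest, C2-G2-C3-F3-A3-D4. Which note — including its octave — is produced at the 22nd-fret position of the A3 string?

The open A3 string plus 22 semitones: A–A#–B–C–…–F–F#–G.
The walk passes from B into C 2 times, so the octave number goes from 3 to 5.

G5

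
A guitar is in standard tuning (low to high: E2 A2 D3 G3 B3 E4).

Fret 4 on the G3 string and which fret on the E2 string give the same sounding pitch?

G3 at fret 4 is G3 + 4 semitones = B3.
The open E2 string is 15 semitones below the open G3, so the same pitch on the E2 string lies at fret 4 + 15 = 19.

19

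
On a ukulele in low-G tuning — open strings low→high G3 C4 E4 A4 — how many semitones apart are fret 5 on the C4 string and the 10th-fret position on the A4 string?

14 semitones

C4 at fret 5 → F4 (MIDI 65); A4 at fret 10 → G5 (MIDI 79).
65 − 79 = -14, so the two pitches are 14 semitones apart, with G5 the higher.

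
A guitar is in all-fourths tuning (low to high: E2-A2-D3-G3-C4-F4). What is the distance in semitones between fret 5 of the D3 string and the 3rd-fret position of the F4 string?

D3 at fret 5 → G3 (MIDI 55); F4 at fret 3 → G#4 (MIDI 68).
55 − 68 = -13, so the two pitches are 13 semitones apart, with G#4 the higher.

13 semitones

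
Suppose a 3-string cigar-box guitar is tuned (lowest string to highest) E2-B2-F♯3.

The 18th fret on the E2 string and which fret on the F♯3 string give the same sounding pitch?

4

E2 at fret 18 is E2 + 18 semitones = A♯3.
The open F♯3 string is 14 semitones above the open E2, so the same pitch on the F♯3 string lies at fret 18 − 14 = 4.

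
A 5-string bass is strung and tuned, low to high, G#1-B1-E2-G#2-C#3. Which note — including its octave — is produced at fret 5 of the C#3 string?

The open C#3 string plus 5 semitones: C#–D–D#–E–F–F#.
No B→C boundary is crossed, so the octave stays at 3.
(Equivalently spelled Gb3.)

F#3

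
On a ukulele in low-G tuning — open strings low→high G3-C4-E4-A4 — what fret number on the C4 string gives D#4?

3

D#4 is 3 semitones above the open C4 (C–C#–D–D#), so it sits at fret 3.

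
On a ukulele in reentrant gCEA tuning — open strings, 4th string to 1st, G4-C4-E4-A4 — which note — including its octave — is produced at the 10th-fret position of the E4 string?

D5

Each fret is one semitone, so E4 + 10 = D5.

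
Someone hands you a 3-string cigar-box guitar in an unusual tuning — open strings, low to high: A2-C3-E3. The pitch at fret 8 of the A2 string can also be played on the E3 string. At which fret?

1

Fret 8 on A2 is MIDI 45 + 8 = 53 (F3). On the E3 string (open MIDI 52), that pitch is 53 − 52 = fret 1.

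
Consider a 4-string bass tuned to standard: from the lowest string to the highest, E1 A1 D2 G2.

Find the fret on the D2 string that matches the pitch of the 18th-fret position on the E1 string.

E1 at fret 18 is E1 + 18 semitones = A#2.
The open D2 string is 10 semitones above the open E1, so the same pitch on the D2 string lies at fret 18 − 10 = 8.

8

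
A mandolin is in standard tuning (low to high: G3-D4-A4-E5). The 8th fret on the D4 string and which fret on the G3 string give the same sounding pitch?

15

Fret 8 on D4 is MIDI 62 + 8 = 70 (A♯4). On the G3 string (open MIDI 55), that pitch is 70 − 55 = fret 15.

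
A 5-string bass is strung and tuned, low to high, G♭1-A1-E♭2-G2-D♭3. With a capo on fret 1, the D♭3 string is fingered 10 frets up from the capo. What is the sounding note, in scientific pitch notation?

The capo raises the open D♭3 by 1 semitone to D3; fretting 10 more gives D♭3 + 1 + 10 = D♭3 + 11 semitones = C4.

C4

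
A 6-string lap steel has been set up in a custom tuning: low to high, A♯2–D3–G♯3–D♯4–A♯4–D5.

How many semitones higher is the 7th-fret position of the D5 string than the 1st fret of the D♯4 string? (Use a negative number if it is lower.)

17 semitones

D5 at fret 7 → A5 (MIDI 81); D♯4 at fret 1 → E4 (MIDI 64).
81 − 64 = 17, so the two pitches are 17 semitones apart.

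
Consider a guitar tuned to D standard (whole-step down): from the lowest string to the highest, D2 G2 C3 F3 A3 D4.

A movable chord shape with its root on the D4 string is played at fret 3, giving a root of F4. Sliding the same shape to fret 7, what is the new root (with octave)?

A4

Moving from fret 3 to fret 7 shifts the root by 4 semitones.
F4 up 4 semitones is A4.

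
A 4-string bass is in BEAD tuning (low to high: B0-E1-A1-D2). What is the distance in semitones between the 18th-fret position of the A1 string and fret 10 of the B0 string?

A1 at fret 18 → D#3 (MIDI 51); B0 at fret 10 → A1 (MIDI 33).
51 − 33 = 18, so the two pitches are 18 semitones apart, with D#3 the higher.

18 semitones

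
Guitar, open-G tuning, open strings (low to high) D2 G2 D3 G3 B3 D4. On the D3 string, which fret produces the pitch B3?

B3 is 9 semitones above the open D3 (D–D#–E–F–F#–G–G#–A–A#–B), so it sits at fret 9.

9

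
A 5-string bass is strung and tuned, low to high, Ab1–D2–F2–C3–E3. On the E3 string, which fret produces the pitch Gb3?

2

Gb3 is 2 semitones above the open E3 (E–F–Gb), so it sits at fret 2.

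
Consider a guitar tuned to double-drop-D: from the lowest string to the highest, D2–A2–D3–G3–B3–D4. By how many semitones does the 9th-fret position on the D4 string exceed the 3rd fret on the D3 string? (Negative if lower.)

18 semitones

D4 at fret 9 → B4 (MIDI 71); D3 at fret 3 → F3 (MIDI 53).
71 − 53 = 18, so the two pitches are 18 semitones apart.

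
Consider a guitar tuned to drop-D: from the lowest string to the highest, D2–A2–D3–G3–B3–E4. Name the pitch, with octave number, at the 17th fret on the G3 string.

C5

The open G3 string plus 17 semitones: G–G#–A–A#–…–A#–B–C.
The walk passes from B into C 2 times, so the octave number goes from 3 to 5.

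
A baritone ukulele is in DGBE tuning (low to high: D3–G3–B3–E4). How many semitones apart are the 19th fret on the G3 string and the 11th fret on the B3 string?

4 semitones

G3 at fret 19 → D5 (MIDI 74); B3 at fret 11 → A#4 (MIDI 70).
74 − 70 = 4, so the two pitches are 4 semitones apart, with D5 the higher.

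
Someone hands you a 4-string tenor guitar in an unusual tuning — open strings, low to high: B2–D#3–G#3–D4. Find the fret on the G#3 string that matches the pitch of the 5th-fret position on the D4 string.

Fret 5 on D4 is MIDI 62 + 5 = 67 (G4). On the G#3 string (open MIDI 56), that pitch is 67 − 56 = fret 11.

11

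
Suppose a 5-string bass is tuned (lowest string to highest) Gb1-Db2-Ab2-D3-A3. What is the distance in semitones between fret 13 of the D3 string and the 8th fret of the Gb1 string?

D3 at fret 13 → Eb4 (MIDI 63); Gb1 at fret 8 → D2 (MIDI 38).
63 − 38 = 25, so the two pitches are 25 semitones apart, with Eb4 the higher.

25 semitones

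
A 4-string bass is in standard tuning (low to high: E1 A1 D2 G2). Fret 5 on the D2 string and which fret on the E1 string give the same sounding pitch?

15

Fret 5 on D2 is MIDI 38 + 5 = 43 (G2). On the E1 string (open MIDI 28), that pitch is 43 − 28 = fret 15.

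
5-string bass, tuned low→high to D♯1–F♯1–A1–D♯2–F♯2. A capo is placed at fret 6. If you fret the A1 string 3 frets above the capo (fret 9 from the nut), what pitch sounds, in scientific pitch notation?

F♯2

The capo raises the open A1 by 6 semitones to D♯2; fretting 3 more gives A1 + 6 + 3 = A1 + 9 semitones = F♯2.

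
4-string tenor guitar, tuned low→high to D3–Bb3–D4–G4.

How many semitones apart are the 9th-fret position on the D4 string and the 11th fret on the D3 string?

D4 at fret 9 → B4 (MIDI 71); D3 at fret 11 → Db4 (MIDI 61).
71 − 61 = 10, so the two pitches are 10 semitones apart, with B4 the higher.

10 semitones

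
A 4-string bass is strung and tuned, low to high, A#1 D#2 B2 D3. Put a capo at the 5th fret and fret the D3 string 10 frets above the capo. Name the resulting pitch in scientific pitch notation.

The capo raises the open D3 by 5 semitones to G3; fretting 10 more gives D3 + 5 + 10 = D3 + 15 semitones = F4.

F4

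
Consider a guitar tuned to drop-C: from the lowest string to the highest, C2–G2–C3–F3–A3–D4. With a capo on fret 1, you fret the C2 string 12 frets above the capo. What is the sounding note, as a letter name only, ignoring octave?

C♯

The capo raises the open C2 by 1 semitone to C♯2; fretting 12 more gives C2 + 1 + 12 = C2 + 13 semitones, landing on C♯.
(Also written D♭.)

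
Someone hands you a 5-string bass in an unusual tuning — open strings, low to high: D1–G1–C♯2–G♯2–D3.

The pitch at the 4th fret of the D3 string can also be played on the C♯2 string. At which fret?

17

Fret 4 on D3 is MIDI 50 + 4 = 54 (F♯3). On the C♯2 string (open MIDI 37), that pitch is 54 − 37 = fret 17.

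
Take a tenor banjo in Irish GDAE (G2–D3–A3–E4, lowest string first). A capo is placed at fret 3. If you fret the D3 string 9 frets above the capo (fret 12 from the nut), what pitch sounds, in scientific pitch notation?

D4

The capo raises the open D3 by 3 semitones to F3; fretting 9 more gives D3 + 3 + 9 = D3 + 12 semitones = D4.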